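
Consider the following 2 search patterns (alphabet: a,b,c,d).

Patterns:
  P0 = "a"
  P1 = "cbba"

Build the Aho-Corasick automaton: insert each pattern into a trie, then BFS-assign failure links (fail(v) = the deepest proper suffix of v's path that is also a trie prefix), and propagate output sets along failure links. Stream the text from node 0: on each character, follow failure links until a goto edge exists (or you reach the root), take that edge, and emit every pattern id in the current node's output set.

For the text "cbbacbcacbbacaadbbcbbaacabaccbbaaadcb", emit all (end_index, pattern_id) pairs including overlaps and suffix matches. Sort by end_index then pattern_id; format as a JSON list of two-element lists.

Build:
Trie (insert patterns):
  0='ε' goto a→1 c→2
  1='a' goto ·  ←P0
  2='c' goto b→3
  3='cb' goto b→4
  4='cbb' goto a→5
  5='cbba' goto ·  ←P1

BFS fail/out derivation:
  fail(1) 'a': from fail(0)=0 chase 'a': 0 ⇒ 0;  out={0}∪out(0)={0}
  fail(2) 'c': from fail(0)=0 chase 'c': 0 ⇒ 0;  out=∅∪out(0)=∅
  fail(3) 'cb': from fail(2)=0 chase 'b': 0 ⇒ 0;  out=∅∪out(0)=∅
  fail(4) 'cbb': from fail(3)=0 chase 'b': 0 ⇒ 0;  out=∅∪out(0)=∅
  fail(5) 'cbba': from fail(4)=0 chase 'a': 0 ⇒ 1;  out={1}∪out(1)={0,1}

Text stream:
pos 0 'c': at 2
pos 1 'b': at 3
pos 2 'b': at 4
pos 3 'a': at 5  → match P0@[3:3],P1@[0:3]
pos 4 'c': at 2 (fail-walked)
pos 5 'b': at 3
pos 6 'c': at 2 (fail-walked)
pos 7 'a': at 1 (fail-walked)  → match P0@[7:7]
pos 8 'c': at 2 (fail-walked)
pos 9 'b': at 3
pos 10 'b': at 4
pos 11 'a': at 5  → match P0@[11:11],P1@[8:11]
pos 12 'c': at 2 (fail-walked)
pos 13 'a': at 1 (fail-walked)  → match P0@[13:13]
pos 14 'a': at 1 (fail-walked)  → match P0@[14:14]
pos 15 'd': at 0 (fail-walked)
pos 16 'b': at 0
pos 17 'b': at 0
pos 18 'c': at 2
pos 19 'b': at 3
pos 20 'b': at 4
pos 21 'a': at 5  → match P0@[21:21],P1@[18:21]
pos 22 'a': at 1 (fail-walked)  → match P0@[22:22]
pos 23 'c': at 2 (fail-walked)
pos 24 'a': at 1 (fail-walked)  → match P0@[24:24]
pos 25 'b': at 0 (fail-walked)
pos 26 'a': at 1  → match P0@[26:26]
pos 27 'c': at 2 (fail-walked)
pos 28 'c': at 2 (fail-walked)
pos 29 'b': at 3
pos 30 'b': at 4
pos 31 'a': at 5  → match P0@[31:31],P1@[28:31]
pos 32 'a': at 1 (fail-walked)  → match P0@[32:32]
pos 33 'a': at 1 (fail-walked)  → match P0@[33:33]
pos 34 'd': at 0 (fail-walked)
pos 35 'c': at 2
pos 36 'b': at 3

Result: [[3,0],[3,1],[7,0],[11,0],[11,1],[13,0],[14,0],[21,0],[21,1],[22,0],[24,0],[26,0],[31,0],[31,1],[32,0],[33,0]]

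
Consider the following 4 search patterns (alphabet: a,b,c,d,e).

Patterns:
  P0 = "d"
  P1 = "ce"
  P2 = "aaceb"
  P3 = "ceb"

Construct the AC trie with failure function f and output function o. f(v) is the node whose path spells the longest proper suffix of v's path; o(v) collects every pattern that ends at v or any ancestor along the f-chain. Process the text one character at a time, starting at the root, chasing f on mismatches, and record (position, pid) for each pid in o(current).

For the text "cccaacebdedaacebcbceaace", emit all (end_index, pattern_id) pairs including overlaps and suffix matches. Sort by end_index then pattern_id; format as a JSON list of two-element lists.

Construct AC machine:
Trie (insert patterns):
  0='ε' goto a→4 c→2 d→1
  1='d' goto ·  [P0 ends]
  2='c' goto e→3
  3='ce' goto b→9  [P1 ends]
  4='a' goto a→5
  5='aa' goto c→6
  6='aac' goto e→7
  7='aace' goto b→8
  8='aaceb' goto ·  [P2 ends]
  9='ceb' goto ·  [P3 ends]

Failure links (BFS by depth):
  n1('d'): parent n0 fail=0; on 'd' 0 → fail=0;  out {0}∪∅={0}
  n2('c'): parent n0 fail=0; on 'c' 0 → fail=0;  out ∅∪∅=∅
  n4('a'): parent n0 fail=0; on 'a' 0 → fail=0;  out ∅∪∅=∅
  n3('ce'): parent n2 fail=0; on 'e' 0 → fail=0;  out {1}∪∅={1}
  n5('aa'): parent n4 fail=0; on 'a' 0 → fail=4;  out ∅∪∅=∅
  n6('aac'): parent n5 fail=4; on 'c' 4→0 → fail=2;  out ∅∪∅=∅
  n9('ceb'): parent n3 fail=0; on 'b' 0 → fail=0;  out {3}∪∅={3}
  n7('aace'): parent n6 fail=2; on 'e' 2 → fail=3;  out ∅∪{1}={1}
  n8('aaceb'): parent n7 fail=3; on 'b' 3 → fail=9;  out {2}∪{3}={2,3}

Text stream:
pos 0 'c': at 2
pos 1 'c': at 2 ·f
pos 2 'c': at 2 ·f
pos 3 'a': at 4 ·f
pos 4 'a': at 5
pos 5 'c': at 6
pos 6 'e': at 7  emit P1@[5:6]
pos 7 'b': at 8  emit P2@[3:7],P3@[5:7]
pos 8 'd': at 1 ·f  emit P0@[8:8]
pos 9 'e': at 0 ·f
pos 10 'd': at 1  emit P0@[10:10]
pos 11 'a': at 4 ·f
pos 12 'a': at 5
pos 13 'c': at 6
pos 14 'e': at 7  emit P1@[13:14]
pos 15 'b': at 8  emit P2@[11:15],P3@[13:15]
pos 16 'c': at 2 ·f
pos 17 'b': at 0 ·f
pos 18 'c': at 2
pos 19 'e': at 3  emit P1@[18:19]
pos 20 'a': at 4 ·f
pos 21 'a': at 5
pos 22 'c': at 6
pos 23 'e': at 7  emit P1@[22:23]

All matches (sorted): [[6,1],[7,2],[7,3],[8,0],[10,0],[14,1],[15,2],[15,3],[19,1],[23,1]]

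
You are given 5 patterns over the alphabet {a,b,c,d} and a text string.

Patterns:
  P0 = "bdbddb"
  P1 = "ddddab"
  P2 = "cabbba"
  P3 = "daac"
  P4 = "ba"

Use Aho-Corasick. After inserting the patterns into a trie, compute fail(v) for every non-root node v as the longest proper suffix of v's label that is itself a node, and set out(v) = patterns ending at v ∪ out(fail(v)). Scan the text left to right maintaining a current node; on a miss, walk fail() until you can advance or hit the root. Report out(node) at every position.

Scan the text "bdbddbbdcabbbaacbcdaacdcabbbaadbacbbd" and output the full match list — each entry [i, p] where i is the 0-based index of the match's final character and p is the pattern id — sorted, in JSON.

Build automaton:
Trie (insert patterns):
  n0 'ε': b→1 c→13 d→7
  n1 'b': a→22 d→2
  n2 'bd': b→3
  n3 'bdb': d→4
  n4 'bdbd': d→5
  n5 'bdbdd': b→6
  n6 'bdbddb': ·  [P0 ends]
  n7 'd': a→19 d→8
  n8 'dd': d→9
  n9 'ddd': d→10
  n10 'dddd': a→11
  n11 'dddda': b→12
  n12 'ddddab': ·  [P1 ends]
  n13 'c': a→14
  n14 'ca': b→15
  n15 'cab': b→16
  n16 'cabb': b→17
  n17 'cabbb': a→18
  n18 'cabbba': ·  [P2 ends]
  n19 'da': a→20
  n20 'daa': c→21
  n21 'daac': ·  [P3 ends]
  n22 'ba': ·  [P4 ends]

Failure links (BFS by depth):
  fail(1) 'b': from fail(0)=0 chase 'b': 0 ⇒ 0;  out=∅∪out(0)=∅
  fail(7) 'd': from fail(0)=0 chase 'd': 0 ⇒ 0;  out=∅∪out(0)=∅
  fail(13) 'c': from fail(0)=0 chase 'c': 0 ⇒ 0;  out=∅∪out(0)=∅
  fail(2) 'bd': from fail(1)=0 chase 'd': 0 ⇒ 7;  out=∅∪out(7)=∅
  fail(8) 'dd': from fail(7)=0 chase 'd': 0 ⇒ 7;  out=∅∪out(7)=∅
  fail(14) 'ca': from fail(13)=0 chase 'a': 0 ⇒ 0;  out=∅∪out(0)=∅
  fail(19) 'da': from fail(7)=0 chase 'a': 0 ⇒ 0;  out=∅∪out(0)=∅
  fail(22) 'ba': from fail(1)=0 chase 'a': 0 ⇒ 0;  out={4}∪out(0)={4}
  fail(3) 'bdb': from fail(2)=7 chase 'b': 7→0 ⇒ 1;  out=∅∪out(1)=∅
  fail(9) 'ddd': from fail(8)=7 chase 'd': 7 ⇒ 8;  out=∅∪out(8)=∅
  fail(15) 'cab': from fail(14)=0 chase 'b': 0 ⇒ 1;  out=∅∪out(1)=∅
  fail(20) 'daa': from fail(19)=0 chase 'a': 0 ⇒ 0;  out=∅∪out(0)=∅
  fail(4) 'bdbd': from fail(3)=1 chase 'd': 1 ⇒ 2;  out=∅∪out(2)=∅
  fail(10) 'dddd': from fail(9)=8 chase 'd': 8 ⇒ 9;  out=∅∪out(9)=∅
  fail(16) 'cabb': from fail(15)=1 chase 'b': 1→0 ⇒ 1;  out=∅∪out(1)=∅
  fail(21) 'daac': from fail(20)=0 chase 'c': 0 ⇒ 13;  out={3}∪out(13)={3}
  fail(5) 'bdbdd': from fail(4)=2 chase 'd': 2→7 ⇒ 8;  out=∅∪out(8)=∅
  fail(11) 'dddda': from fail(10)=9 chase 'a': 9→8→7 ⇒ 19;  out=∅∪out(19)=∅
  fail(17) 'cabbb': from fail(16)=1 chase 'b': 1→0 ⇒ 1;  out=∅∪out(1)=∅
  fail(6) 'bdbddb': from fail(5)=8 chase 'b': 8→7→0 ⇒ 1;  out={0}∪out(1)={0}
  fail(12) 'ddddab': from fail(11)=19 chase 'b': 19→0 ⇒ 1;  out={1}∪out(1)={1}
  fail(18) 'cabbba': from fail(17)=1 chase 'a': 1 ⇒ 22;  out={2}∪out(22)={2,4}

Run:
i=0 'b': node 0→1
i=1 'd': node 1→2
i=2 'b': node 2→3
i=3 'd': node 3→4
i=4 'd': node 4→5
i=5 'b': node 5→6  ** P0@[0:5]
i=6 'b': node 6→1 ·f
i=7 'd': node 1→2
i=8 'c': node 2→13 ·f
i=9 'a': node 13→14
i=10 'b': node 14→15
i=11 'b': node 15→16
i=12 'b': node 16→17
i=13 'a': node 17→18  ** P2@[8:13],P4@[12:13]
i=14 'a': node 18→0 ·f
i=15 'c': node 0→13
i=16 'b': node 13→1 ·f
i=17 'c': node 1→13 ·f
i=18 'd': node 13→7 ·f
i=19 'a': node 7→19
i=20 'a': node 19→20
i=21 'c': node 20→21  ** P3@[18:21]
i=22 'd': node 21→7 ·f
i=23 'c': node 7→13 ·f
i=24 'a': node 13→14
i=25 'b': node 14→15
i=26 'b': node 15→16
i=27 'b': node 16→17
i=28 'a': node 17→18  ** P2@[23:28],P4@[27:28]
i=29 'a': node 18→0 ·f
i=30 'd': node 0→7
i=31 'b': node 7→1 ·f
i=32 'a': node 1→22  ** P4@[31:32]
i=33 'c': node 22→13 ·f
i=34 'b': node 13→1 ·f
i=35 'b': node 1→1 ·f
i=36 'd': node 1→2

Matches: [[5,0],[13,2],[13,4],[21,3],[28,2],[28,4],[32,4]]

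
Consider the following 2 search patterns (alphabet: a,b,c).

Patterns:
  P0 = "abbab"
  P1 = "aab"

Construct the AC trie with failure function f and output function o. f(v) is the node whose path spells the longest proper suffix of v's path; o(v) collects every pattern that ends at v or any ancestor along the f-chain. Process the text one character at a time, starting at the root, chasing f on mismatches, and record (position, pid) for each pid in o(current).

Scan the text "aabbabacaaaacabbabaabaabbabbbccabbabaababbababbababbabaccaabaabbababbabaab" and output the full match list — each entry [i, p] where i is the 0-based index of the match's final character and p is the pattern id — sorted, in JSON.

Build automaton:
Trie (insert patterns):
  n0 'ε': a→1
  n1 'a': a→6 b→2
  n2 'ab': b→3
  n3 'abb': a→4
  n4 'abba': b→5
  n5 'abbab': ·  [P0 ends]
  n6 'aa': b→7
  n7 'aab': ·  [P1 ends]

Failure links (BFS by depth):
  n1('a'): parent n0 fail=0; on 'a' 0 → fail=0;  out ∅∪∅=∅
  n2('ab'): parent n1 fail=0; on 'b' 0 → fail=0;  out ∅∪∅=∅
  n6('aa'): parent n1 fail=0; on 'a' 0 → fail=1;  out ∅∪∅=∅
  n3('abb'): parent n2 fail=0; on 'b' 0 → fail=0;  out ∅∪∅=∅
  n7('aab'): parent n6 fail=1; on 'b' 1 → fail=2;  out {1}∪∅={1}
  n4('abba'): parent n3 fail=0; on 'a' 0 → fail=1;  out ∅∪∅=∅
  n5('abbab'): parent n4 fail=1; on 'b' 1 → fail=2;  out {0}∪∅={0}

Run:
pos 0 'a': at 1
pos 1 'a': at 6
pos 2 'b': at 7  ** P1@[0:2]
pos 3 'b': at 3 (fail-walked)
pos 4 'a': at 4
pos 5 'b': at 5  ** P0@[1:5]
pos 6 'a': at 1 (fail-walked)
pos 7 'c': at 0 (fail-walked)
pos 8 'a': at 1
pos 9 'a': at 6
pos 10 'a': at 6 (fail-walked)
pos 11 'a': at 6 (fail-walked)
pos 12 'c': at 0 (fail-walked)
pos 13 'a': at 1
pos 14 'b': at 2
pos 15 'b': at 3
pos 16 'a': at 4
pos 17 'b': at 5  ** P0@[13:17]
pos 18 'a': at 1 (fail-walked)
pos 19 'a': at 6
pos 20 'b': at 7  ** P1@[18:20]
pos 21 'a': at 1 (fail-walked)
pos 22 'a': at 6
pos 23 'b': at 7  ** P1@[21:23]
pos 24 'b': at 3 (fail-walked)
pos 25 'a': at 4
pos 26 'b': at 5  ** P0@[22:26]
pos 27 'b': at 3 (fail-walked)
pos 28 'b': at 0 (fail-walked)
pos 29 'c': at 0
pos 30 'c': at 0
pos 31 'a': at 1
pos 32 'b': at 2
pos 33 'b': at 3
pos 34 'a': at 4
pos 35 'b': at 5  ** P0@[31:35]
pos 36 'a': at 1 (fail-walked)
pos 37 'a': at 6
pos 38 'b': at 7  ** P1@[36:38]
pos 39 'a': at 1 (fail-walked)
pos 40 'b': at 2
pos 41 'b': at 3
pos 42 'a': at 4
pos 43 'b': at 5  ** P0@[39:43]
pos 44 'a': at 1 (fail-walked)
pos 45 'b': at 2
pos 46 'b': at 3
pos 47 'a': at 4
pos 48 'b': at 5  ** P0@[44:48]
pos 49 'a': at 1 (fail-walked)
pos 50 'b': at 2
pos 51 'b': at 3
pos 52 'a': at 4
pos 53 'b': at 5  ** P0@[49:53]
pos 54 'a': at 1 (fail-walked)
pos 55 'c': at 0 (fail-walked)
pos 56 'c': at 0
pos 57 'a': at 1
pos 58 'a': at 6
pos 59 'b': at 7  ** P1@[57:59]
pos 60 'a': at 1 (fail-walked)
pos 61 'a': at 6
pos 62 'b': at 7  ** P1@[60:62]
pos 63 'b': at 3 (fail-walked)
pos 64 'a': at 4
pos 65 'b': at 5  ** P0@[61:65]
pos 66 'a': at 1 (fail-walked)
pos 67 'b': at 2
pos 68 'b': at 3
pos 69 'a': at 4
pos 70 'b': at 5  ** P0@[66:70]
pos 71 'a': at 1 (fail-walked)
pos 72 'a': at 6
pos 73 'b': at 7  ** P1@[71:73]

Matches: [[2,1],[5,0],[17,0],[20,1],[23,1],[26,0],[35,0],[38,1],[43,0],[48,0],[53,0],[59,1],[62,1],[65,0],[70,0],[73,1]]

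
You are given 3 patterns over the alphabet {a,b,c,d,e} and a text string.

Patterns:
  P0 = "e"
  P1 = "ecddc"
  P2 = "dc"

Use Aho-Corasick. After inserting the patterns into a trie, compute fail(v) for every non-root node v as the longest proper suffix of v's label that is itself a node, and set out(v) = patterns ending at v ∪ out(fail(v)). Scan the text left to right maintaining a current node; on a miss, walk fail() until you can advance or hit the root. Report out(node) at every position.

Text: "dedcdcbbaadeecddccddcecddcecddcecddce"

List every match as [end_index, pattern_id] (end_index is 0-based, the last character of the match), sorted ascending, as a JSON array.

Build automaton:
Trie (insert patterns):
  n0 'ε': d→6 e→1
  n1 'e': c→2  ←P0
  n2 'ec': d→3
  n3 'ecd': d→4
  n4 'ecdd': c→5
  n5 'ecddc': ·  ←P1
  n6 'd': c→7
  n7 'dc': ·  ←P2

Failure links (BFS by depth):
  n1('e'): parent n0 fail=0; on 'e' 0 → fail=0;  out {0}∪∅={0}
  n6('d'): parent n0 fail=0; on 'd' 0 → fail=0;  out ∅∪∅=∅
  n2('ec'): parent n1 fail=0; on 'c' 0 → fail=0;  out ∅∪∅=∅
  n7('dc'): parent n6 fail=0; on 'c' 0 → fail=0;  out {2}∪∅={2}
  n3('ecd'): parent n2 fail=0; on 'd' 0 → fail=6;  out ∅∪∅=∅
  n4('ecdd'): parent n3 fail=6; on 'd' 6→0 → fail=6;  out ∅∪∅=∅
  n5('ecddc'): parent n4 fail=6; on 'c' 6 → fail=7;  out {1}∪{2}={1,2}

Scan:
pos 0 'd': at 6
pos 1 'e': at 1 (via fail)  emit P0@[1:1]
pos 2 'd': at 6 (via fail)
pos 3 'c': at 7  emit P2@[2:3]
pos 4 'd': at 6 (via fail)
pos 5 'c': at 7  emit P2@[4:5]
pos 6 'b': at 0 (via fail)
pos 7 'b': at 0
pos 8 'a': at 0
pos 9 'a': at 0
pos 10 'd': at 6
pos 11 'e': at 1 (via fail)  emit P0@[11:11]
pos 12 'e': at 1 (via fail)  emit P0@[12:12]
pos 13 'c': at 2
pos 14 'd': at 3
pos 15 'd': at 4
pos 16 'c': at 5  emit P1@[12:16],P2@[15:16]
pos 17 'c': at 0 (via fail)
pos 18 'd': at 6
pos 19 'd': at 6 (via fail)
pos 20 'c': at 7  emit P2@[19:20]
pos 21 'e': at 1 (via fail)  emit P0@[21:21]
pos 22 'c': at 2
pos 23 'd': at 3
pos 24 'd': at 4
pos 25 'c': at 5  emit P1@[21:25],P2@[24:25]
pos 26 'e': at 1 (via fail)  emit P0@[26:26]
pos 27 'c': at 2
pos 28 'd': at 3
pos 29 'd': at 4
pos 30 'c': at 5  emit P1@[26:30],P2@[29:30]
pos 31 'e': at 1 (via fail)  emit P0@[31:31]
pos 32 'c': at 2
pos 33 'd': at 3
pos 34 'd': at 4
pos 35 'c': at 5  emit P1@[31:35],P2@[34:35]
pos 36 'e': at 1 (via fail)  emit P0@[36:36]

Result: [[1,0],[3,2],[5,2],[11,0],[12,0],[16,1],[16,2],[20,2],[21,0],[25,1],[25,2],[26,0],[30,1],[30,2],[31,0],[35,1],[35,2],[36,0]]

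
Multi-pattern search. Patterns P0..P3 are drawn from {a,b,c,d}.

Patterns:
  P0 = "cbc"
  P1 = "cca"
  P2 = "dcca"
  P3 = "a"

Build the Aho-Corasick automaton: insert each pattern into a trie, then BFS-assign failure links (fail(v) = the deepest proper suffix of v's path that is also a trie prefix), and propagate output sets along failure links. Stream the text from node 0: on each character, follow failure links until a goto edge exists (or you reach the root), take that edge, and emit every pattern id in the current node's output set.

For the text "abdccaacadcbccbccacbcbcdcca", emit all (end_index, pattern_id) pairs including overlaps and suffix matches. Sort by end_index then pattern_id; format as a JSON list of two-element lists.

Construct AC machine:
Trie nodes:
  n0 'ε': a→10 c→1 d→6
  n1 'c': b→2 c→4
  n2 'cb': c→3
  n3 'cbc': ·  [P0 ends]
  n4 'cc': a→5
  n5 'cca': ·  [P1 ends]
  n6 'd': c→7
  n7 'dc': c→8
  n8 'dcc': a→9
  n9 'dcca': ·  [P2 ends]
  n10 'a': ·  [P3 ends]

Failure links (BFS by depth):
  n1('c'): parent n0 fail=0; on 'c' 0 → fail=0;  out ∅∪∅=∅
  n6('d'): parent n0 fail=0; on 'd' 0 → fail=0;  out ∅∪∅=∅
  n10('a'): parent n0 fail=0; on 'a' 0 → fail=0;  out {3}∪∅={3}
  n2('cb'): parent n1 fail=0; on 'b' 0 → fail=0;  out ∅∪∅=∅
  n4('cc'): parent n1 fail=0; on 'c' 0 → fail=1;  out ∅∪∅=∅
  n7('dc'): parent n6 fail=0; on 'c' 0 → fail=1;  out ∅∪∅=∅
  n3('cbc'): parent n2 fail=0; on 'c' 0 → fail=1;  out {0}∪∅={0}
  n5('cca'): parent n4 fail=1; on 'a' 1→0 → fail=10;  out {1}∪{3}={1,3}
  n8('dcc'): parent n7 fail=1; on 'c' 1 → fail=4;  out ∅∪∅=∅
  n9('dcca'): parent n8 fail=4; on 'a' 4 → fail=5;  out {2}∪{1,3}={1,2,3}

Scan:
[0] read 'a'  n0⇒n10  emit P3@[0:0]
[1] read 'b'  n10⇒n0 ·f
[2] read 'd'  n0⇒n6
[3] read 'c'  n6⇒n7
[4] read 'c'  n7⇒n8
[5] read 'a'  n8⇒n9  emit P1@[3:5],P2@[2:5],P3@[5:5]
[6] read 'a'  n9⇒n10 ·f  emit P3@[6:6]
[7] read 'c'  n10⇒n1 ·f
[8] read 'a'  n1⇒n10 ·f  emit P3@[8:8]
[9] read 'd'  n10⇒n6 ·f
[10] read 'c'  n6⇒n7
[11] read 'b'  n7⇒n2 ·f
[12] read 'c'  n2⇒n3  emit P0@[10:12]
[13] read 'c'  n3⇒n4 ·f
[14] read 'b'  n4⇒n2 ·f
[15] read 'c'  n2⇒n3  emit P0@[13:15]
[16] read 'c'  n3⇒n4 ·f
[17] read 'a'  n4⇒n5  emit P1@[15:17],P3@[17:17]
[18] read 'c'  n5⇒n1 ·f
[19] read 'b'  n1⇒n2
[20] read 'c'  n2⇒n3  emit P0@[18:20]
[21] read 'b'  n3⇒n2 ·f
[22] read 'c'  n2⇒n3  emit P0@[20:22]
[23] read 'd'  n3⇒n6 ·f
[24] read 'c'  n6⇒n7
[25] read 'c'  n7⇒n8
[26] read 'a'  n8⇒n9  emit P1@[24:26],P2@[23:26],P3@[26:26]

Result: [[0,3],[5,1],[5,2],[5,3],[6,3],[8,3],[12,0],[15,0],[17,1],[17,3],[20,0],[22,0],[26,1],[26,2],[26,3]]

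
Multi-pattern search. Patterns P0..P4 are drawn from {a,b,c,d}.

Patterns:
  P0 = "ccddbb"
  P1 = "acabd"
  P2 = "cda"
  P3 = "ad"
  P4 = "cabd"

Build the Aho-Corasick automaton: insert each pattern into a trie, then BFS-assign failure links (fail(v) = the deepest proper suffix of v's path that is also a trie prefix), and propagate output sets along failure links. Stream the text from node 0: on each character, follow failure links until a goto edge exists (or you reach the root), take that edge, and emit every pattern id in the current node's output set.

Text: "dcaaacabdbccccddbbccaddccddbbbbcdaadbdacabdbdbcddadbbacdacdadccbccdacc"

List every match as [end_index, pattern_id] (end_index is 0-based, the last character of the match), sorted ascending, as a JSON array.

Build automaton:
Trie nodes:
  n0 'ε': a→7 c→1
  n1 'c': a→15 c→2 d→12
  n2 'cc': d→3
  n3 'ccd': d→4
  n4 'ccdd': b→5
  n5 'ccddb': b→6
  n6 'ccddbb': ·  ←P0
  n7 'a': c→8 d→14
  n8 'ac': a→9
  n9 'aca': b→10
  n10 'acab': d→11
  n11 'acabd': ·  ←P1
  n12 'cd': a→13
  n13 'cda': ·  ←P2
  n14 'ad': ·  ←P3
  n15 'ca': b→16
  n16 'cab': d→17
  n17 'cabd': ·  ←P4

BFS fail/out derivation:
  fail(1) 'c': from fail(0)=0 chase 'c': 0 ⇒ 0;  out=∅∪out(0)=∅
  fail(7) 'a': from fail(0)=0 chase 'a': 0 ⇒ 0;  out=∅∪out(0)=∅
  fail(2) 'cc': from fail(1)=0 chase 'c': 0 ⇒ 1;  out=∅∪out(1)=∅
  fail(8) 'ac': from fail(7)=0 chase 'c': 0 ⇒ 1;  out=∅∪out(1)=∅
  fail(12) 'cd': from fail(1)=0 chase 'd': 0 ⇒ 0;  out=∅∪out(0)=∅
  fail(14) 'ad': from fail(7)=0 chase 'd': 0 ⇒ 0;  out={3}∪out(0)={3}
  fail(15) 'ca': from fail(1)=0 chase 'a': 0 ⇒ 7;  out=∅∪out(7)=∅
  fail(3) 'ccd': from fail(2)=1 chase 'd': 1 ⇒ 12;  out=∅∪out(12)=∅
  fail(9) 'aca': from fail(8)=1 chase 'a': 1 ⇒ 15;  out=∅∪out(15)=∅
  fail(13) 'cda': from fail(12)=0 chase 'a': 0 ⇒ 7;  out={2}∪out(7)={2}
  fail(16) 'cab': from fail(15)=7 chase 'b': 7→0 ⇒ 0;  out=∅∪out(0)=∅
  fail(4) 'ccdd': from fail(3)=12 chase 'd': 12→0 ⇒ 0;  out=∅∪out(0)=∅
  fail(10) 'acab': from fail(9)=15 chase 'b': 15 ⇒ 16;  out=∅∪out(16)=∅
  fail(17) 'cabd': from fail(16)=0 chase 'd': 0 ⇒ 0;  out={4}∪out(0)={4}
  fail(5) 'ccddb': from fail(4)=0 chase 'b': 0 ⇒ 0;  out=∅∪out(0)=∅
  fail(11) 'acabd': from fail(10)=16 chase 'd': 16 ⇒ 17;  out={1}∪out(17)={1,4}
  fail(6) 'ccddbb': from fail(5)=0 chase 'b': 0 ⇒ 0;  out={0}∪out(0)={0}

Text stream:
i=0 'd': node 0→0
i=1 'c': node 0→1
i=2 'a': node 1→15
i=3 'a': node 15→7 (fail-walked)
i=4 'a': node 7→7 (fail-walked)
i=5 'c': node 7→8
i=6 'a': node 8→9
i=7 'b': node 9→10
i=8 'd': node 10→11  ** P1@[4:8],P4@[5:8]
i=9 'b': node 11→0 (fail-walked)
i=10 'c': node 0→1
i=11 'c': node 1→2
i=12 'c': node 2→2 (fail-walked)
i=13 'c': node 2→2 (fail-walked)
i=14 'd': node 2→3
i=15 'd': node 3→4
i=16 'b': node 4→5
i=17 'b': node 5→6  ** P0@[12:17]
i=18 'c': node 6→1 (fail-walked)
i=19 'c': node 1→2
i=20 'a': node 2→15 (fail-walked)
i=21 'd': node 15→14 (fail-walked)  ** P3@[20:21]
i=22 'd': node 14→0 (fail-walked)
i=23 'c': node 0→1
i=24 'c': node 1→2
i=25 'd': node 2→3
i=26 'd': node 3→4
i=27 'b': node 4→5
i=28 'b': node 5→6  ** P0@[23:28]
i=29 'b': node 6→0 (fail-walked)
i=30 'b': node 0→0
i=31 'c': node 0→1
i=32 'd': node 1→12
i=33 'a': node 12→13  ** P2@[31:33]
i=34 'a': node 13→7 (fail-walked)
i=35 'd': node 7→14  ** P3@[34:35]
i=36 'b': node 14→0 (fail-walked)
i=37 'd': node 0→0
i=38 'a': node 0→7
i=39 'c': node 7→8
i=40 'a': node 8→9
i=41 'b': node 9→10
i=42 'd': node 10→11  ** P1@[38:42],P4@[39:42]
i=43 'b': node 11→0 (fail-walked)
i=44 'd': node 0→0
i=45 'b': node 0→0
i=46 'c': node 0→1
i=47 'd': node 1→12
i=48 'd': node 12→0 (fail-walked)
i=49 'a': node 0→7
i=50 'd': node 7→14  ** P3@[49:50]
i=51 'b': node 14→0 (fail-walked)
i=52 'b': node 0→0
i=53 'a': node 0→7
i=54 'c': node 7→8
i=55 'd': node 8→12 (fail-walked)
i=56 'a': node 12→13  ** P2@[54:56]
i=57 'c': node 13→8 (fail-walked)
i=58 'd': node 8→12 (fail-walked)
i=59 'a': node 12→13  ** P2@[57:59]
i=60 'd': node 13→14 (fail-walked)  ** P3@[59:60]
i=61 'c': node 14→1 (fail-walked)
i=62 'c': node 1→2
i=63 'b': node 2→0 (fail-walked)
i=64 'c': node 0→1
i=65 'c': node 1→2
i=66 'd': node 2→3
i=67 'a': node 3→13 (fail-walked)  ** P2@[65:67]
i=68 'c': node 13→8 (fail-walked)
i=69 'c': node 8→2 (fail-walked)

All matches (sorted): [[8,1],[8,4],[17,0],[21,3],[28,0],[33,2],[35,3],[42,1],[42,4],[50,3],[56,2],[59,2],[60,3],[67,2]]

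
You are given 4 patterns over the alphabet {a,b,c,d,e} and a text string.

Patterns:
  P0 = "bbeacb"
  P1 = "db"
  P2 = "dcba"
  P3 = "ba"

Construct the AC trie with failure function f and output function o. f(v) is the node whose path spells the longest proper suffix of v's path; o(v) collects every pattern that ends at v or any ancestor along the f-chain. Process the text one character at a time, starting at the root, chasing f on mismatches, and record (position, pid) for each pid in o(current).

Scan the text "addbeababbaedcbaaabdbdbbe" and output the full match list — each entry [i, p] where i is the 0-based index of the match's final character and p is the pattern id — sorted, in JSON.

Build:
Trie nodes:
  n0 'ε': b→1 d→7
  n1 'b': a→12 b→2
  n2 'bb': e→3
  n3 'bbe': a→4
  n4 'bbea': c→5
  n5 'bbeac': b→6
  n6 'bbeacb': ·  [P0 ends]
  n7 'd': b→8 c→9
  n8 'db': ·  [P1 ends]
  n9 'dc': b→10
  n10 'dcb': a→11
  n11 'dcba': ·  [P2 ends]
  n12 'ba': ·  [P3 ends]

Failure links (BFS by depth):
  n1('b'): parent n0 fail=0; on 'b' 0 → fail=0;  out ∅∪∅=∅
  n7('d'): parent n0 fail=0; on 'd' 0 → fail=0;  out ∅∪∅=∅
  n2('bb'): parent n1 fail=0; on 'b' 0 → fail=1;  out ∅∪∅=∅
  n8('db'): parent n7 fail=0; on 'b' 0 → fail=1;  out {1}∪∅={1}
  n9('dc'): parent n7 fail=0; on 'c' 0 → fail=0;  out ∅∪∅=∅
  n12('ba'): parent n1 fail=0; on 'a' 0 → fail=0;  out {3}∪∅={3}
  n3('bbe'): parent n2 fail=1; on 'e' 1→0 → fail=0;  out ∅∪∅=∅
  n10('dcb'): parent n9 fail=0; on 'b' 0 → fail=1;  out ∅∪∅=∅
  n4('bbea'): parent n3 fail=0; on 'a' 0 → fail=0;  out ∅∪∅=∅
  n11('dcba'): parent n10 fail=1; on 'a' 1 → fail=12;  out {2}∪{3}={2,3}
  n5('bbeac'): parent n4 fail=0; on 'c' 0 → fail=0;  out ∅∪∅=∅
  n6('bbeacb'): parent n5 fail=0; on 'b' 0 → fail=1;  out {0}∪∅={0}

Text stream:
i=0 'a': node 0→0
i=1 'd': node 0→7
i=2 'd': node 7→7 ·f
i=3 'b': node 7→8  ** P1@[2:3]
i=4 'e': node 8→0 ·f
i=5 'a': node 0→0
i=6 'b': node 0→1
i=7 'a': node 1→12  ** P3@[6:7]
i=8 'b': node 12→1 ·f
i=9 'b': node 1→2
i=10 'a': node 2→12 ·f  ** P3@[9:10]
i=11 'e': node 12→0 ·f
i=12 'd': node 0→7
i=13 'c': node 7→9
i=14 'b': node 9→10
i=15 'a': node 10→11  ** P2@[12:15],P3@[14:15]
i=16 'a': node 11→0 ·f
i=17 'a': node 0→0
i=18 'b': node 0→1
i=19 'd': node 1→7 ·f
i=20 'b': node 7→8  ** P1@[19:20]
i=21 'd': node 8→7 ·f
i=22 'b': node 7→8  ** P1@[21:22]
i=23 'b': node 8→2 ·f
i=24 'e': node 2→3

Matches: [[3,1],[7,3],[10,3],[15,2],[15,3],[20,1],[22,1]]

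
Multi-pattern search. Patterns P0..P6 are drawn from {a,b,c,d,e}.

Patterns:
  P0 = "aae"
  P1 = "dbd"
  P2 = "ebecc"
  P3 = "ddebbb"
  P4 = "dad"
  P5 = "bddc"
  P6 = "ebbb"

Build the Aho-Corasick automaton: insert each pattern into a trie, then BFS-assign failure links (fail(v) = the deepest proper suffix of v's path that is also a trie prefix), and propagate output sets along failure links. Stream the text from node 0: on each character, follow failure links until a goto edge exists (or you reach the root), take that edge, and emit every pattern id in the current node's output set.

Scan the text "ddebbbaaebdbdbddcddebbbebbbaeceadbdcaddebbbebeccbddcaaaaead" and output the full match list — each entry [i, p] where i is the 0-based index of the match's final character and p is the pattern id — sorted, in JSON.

Build:
Trie (insert patterns):
  n0 'ε': a→1 b→19 d→4 e→7
  n1 'a': a→2
  n2 'aa': e→3
  n3 'aae': ·  [P0 ends]
  n4 'd': a→17 b→5 d→12
  n5 'db': d→6
  n6 'dbd': ·  [P1 ends]
  n7 'e': b→8
  n8 'eb': b→23 e→9
  n9 'ebe': c→10
  n10 'ebec': c→11
  n11 'ebecc': ·  [P2 ends]
  n12 'dd': e→13
  n13 'dde': b→14
  n14 'ddeb': b→15
  n15 'ddebb': b→16
  n16 'ddebbb': ·  [P3 ends]
  n17 'da': d→18
  n18 'dad': ·  [P4 ends]
  n19 'b': d→20
  n20 'bd': d→21
  n21 'bdd': c→22
  n22 'bddc': ·  [P5 ends]
  n23 'ebb': b→24
  n24 'ebbb': ·  [P6 ends]

BFS fail/out derivation:
  fail(1) 'a': from fail(0)=0 chase 'a': 0 ⇒ 0;  out=∅∪out(0)=∅
  fail(4) 'd': from fail(0)=0 chase 'd': 0 ⇒ 0;  out=∅∪out(0)=∅
  fail(7) 'e': from fail(0)=0 chase 'e': 0 ⇒ 0;  out=∅∪out(0)=∅
  fail(19) 'b': from fail(0)=0 chase 'b': 0 ⇒ 0;  out=∅∪out(0)=∅
  fail(2) 'aa': from fail(1)=0 chase 'a': 0 ⇒ 1;  out=∅∪out(1)=∅
  fail(5) 'db': from fail(4)=0 chase 'b': 0 ⇒ 19;  out=∅∪out(19)=∅
  fail(8) 'eb': from fail(7)=0 chase 'b': 0 ⇒ 19;  out=∅∪out(19)=∅
  fail(12) 'dd': from fail(4)=0 chase 'd': 0 ⇒ 4;  out=∅∪out(4)=∅
  fail(17) 'da': from fail(4)=0 chase 'a': 0 ⇒ 1;  out=∅∪out(1)=∅
  fail(20) 'bd': from fail(19)=0 chase 'd': 0 ⇒ 4;  out=∅∪out(4)=∅
  fail(3) 'aae': from fail(2)=1 chase 'e': 1→0 ⇒ 7;  out={0}∪out(7)={0}
  fail(6) 'dbd': from fail(5)=19 chase 'd': 19 ⇒ 20;  out={1}∪out(20)={1}
  fail(9) 'ebe': from fail(8)=19 chase 'e': 19→0 ⇒ 7;  out=∅∪out(7)=∅
  fail(13) 'dde': from fail(12)=4 chase 'e': 4→0 ⇒ 7;  out=∅∪out(7)=∅
  fail(18) 'dad': from fail(17)=1 chase 'd': 1→0 ⇒ 4;  out={4}∪out(4)={4}
  fail(21) 'bdd': from fail(20)=4 chase 'd': 4 ⇒ 12;  out=∅∪out(12)=∅
  fail(23) 'ebb': from fail(8)=19 chase 'b': 19→0 ⇒ 19;  out=∅∪out(19)=∅
  fail(10) 'ebec': from fail(9)=7 chase 'c': 7→0 ⇒ 0;  out=∅∪out(0)=∅
  fail(14) 'ddeb': from fail(13)=7 chase 'b': 7 ⇒ 8;  out=∅∪out(8)=∅
  fail(22) 'bddc': from fail(21)=12 chase 'c': 12→4→0 ⇒ 0;  out={5}∪out(0)={5}
  fail(24) 'ebbb': from fail(23)=19 chase 'b': 19→0 ⇒ 19;  out={6}∪out(19)={6}
  fail(11) 'ebecc': from fail(10)=0 chase 'c': 0 ⇒ 0;  out={2}∪out(0)={2}
  fail(15) 'ddebb': from fail(14)=8 chase 'b': 8 ⇒ 23;  out=∅∪out(23)=∅
  fail(16) 'ddebbb': from fail(15)=23 chase 'b': 23 ⇒ 24;  out={3}∪out(24)={3,6}

Run:
i=0 'd': node 0→4
i=1 'd': node 4→12
i=2 'e': node 12→13
i=3 'b': node 13→14
i=4 'b': node 14→15
i=5 'b': node 15→16  emit P3@[0:5],P6@[2:5]
i=6 'a': node 16→1 ·f
i=7 'a': node 1→2
i=8 'e': node 2→3  emit P0@[6:8]
i=9 'b': node 3→8 ·f
i=10 'd': node 8→20 ·f
i=11 'b': node 20→5 ·f
i=12 'd': node 5→6  emit P1@[10:12]
i=13 'b': node 6→5 ·f
i=14 'd': node 5→6  emit P1@[12:14]
i=15 'd': node 6→21 ·f
i=16 'c': node 21→22  emit P5@[13:16]
i=17 'd': node 22→4 ·f
i=18 'd': node 4→12
i=19 'e': node 12→13
i=20 'b': node 13→14
i=21 'b': node 14→15
i=22 'b': node 15→16  emit P3@[17:22],P6@[19:22]
i=23 'e': node 16→7 ·f
i=24 'b': node 7→8
i=25 'b': node 8→23
i=26 'b': node 23→24  emit P6@[23:26]
i=27 'a': node 24→1 ·f
i=28 'e': node 1→7 ·f
i=29 'c': node 7→0 ·f
i=30 'e': node 0→7
i=31 'a': node 7→1 ·f
i=32 'd': node 1→4 ·f
i=33 'b': node 4→5
i=34 'd': node 5→6  emit P1@[32:34]
i=35 'c': node 6→0 ·f
i=36 'a': node 0→1
i=37 'd': node 1→4 ·f
i=38 'd': node 4→12
i=39 'e': node 12→13
i=40 'b': node 13→14
i=41 'b': node 14→15
i=42 'b': node 15→16  emit P3@[37:42],P6@[39:42]
i=43 'e': node 16→7 ·f
i=44 'b': node 7→8
i=45 'e': node 8→9
i=46 'c': node 9→10
i=47 'c': node 10→11  emit P2@[43:47]
i=48 'b': node 11→19 ·f
i=49 'd': node 19→20
i=50 'd': node 20→21
i=51 'c': node 21→22  emit P5@[48:51]
i=52 'a': node 22→1 ·f
i=53 'a': node 1→2
i=54 'a': node 2→2 ·f
i=55 'a': node 2→2 ·f
i=56 'e': node 2→3  emit P0@[54:56]
i=57 'a': node 3→1 ·f
i=58 'd': node 1→4 ·f

All matches (sorted): [[5,3],[5,6],[8,0],[12,1],[14,1],[16,5],[22,3],[22,6],[26,6],[34,1],[42,3],[42,6],[47,2],[51,5],[56,0]]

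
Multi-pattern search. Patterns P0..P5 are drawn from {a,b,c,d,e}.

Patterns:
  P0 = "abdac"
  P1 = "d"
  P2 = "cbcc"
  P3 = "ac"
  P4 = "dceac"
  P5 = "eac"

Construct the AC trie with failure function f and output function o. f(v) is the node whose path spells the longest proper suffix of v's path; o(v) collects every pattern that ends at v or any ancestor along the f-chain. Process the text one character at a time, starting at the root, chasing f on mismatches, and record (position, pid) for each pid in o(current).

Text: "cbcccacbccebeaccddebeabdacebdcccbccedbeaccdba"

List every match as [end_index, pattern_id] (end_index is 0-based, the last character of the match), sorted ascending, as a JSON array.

Build:
Trie nodes:
  n0 'ε': a→1 c→7 d→6 e→16
  n1 'a': b→2 c→11
  n2 'ab': d→3
  n3 'abd': a→4
  n4 'abda': c→5
  n5 'abdac': ·  [P0 ends]
  n6 'd': c→12  [P1 ends]
  n7 'c': b→8
  n8 'cb': c→9
  n9 'cbc': c→10
  n10 'cbcc': ·  [P2 ends]
  n11 'ac': ·  [P3 ends]
  n12 'dc': e→13
  n13 'dce': a→14
  n14 'dcea': c→15
  n15 'dceac': ·  [P4 ends]
  n16 'e': a→17
  n17 'ea': c→18
  n18 'eac': ·  [P5 ends]

Failure links (BFS by depth):
  fail(1) 'a': from fail(0)=0 chase 'a': 0 ⇒ 0;  out=∅∪out(0)=∅
  fail(6) 'd': from fail(0)=0 chase 'd': 0 ⇒ 0;  out={1}∪out(0)={1}
  fail(7) 'c': from fail(0)=0 chase 'c': 0 ⇒ 0;  out=∅∪out(0)=∅
  fail(16) 'e': from fail(0)=0 chase 'e': 0 ⇒ 0;  out=∅∪out(0)=∅
  fail(2) 'ab': from fail(1)=0 chase 'b': 0 ⇒ 0;  out=∅∪out(0)=∅
  fail(8) 'cb': from fail(7)=0 chase 'b': 0 ⇒ 0;  out=∅∪out(0)=∅
  fail(11) 'ac': from fail(1)=0 chase 'c': 0 ⇒ 7;  out={3}∪out(7)={3}
  fail(12) 'dc': from fail(6)=0 chase 'c': 0 ⇒ 7;  out=∅∪out(7)=∅
  fail(17) 'ea': from fail(16)=0 chase 'a': 0 ⇒ 1;  out=∅∪out(1)=∅
  fail(3) 'abd': from fail(2)=0 chase 'd': 0 ⇒ 6;  out=∅∪out(6)={1}
  fail(9) 'cbc': from fail(8)=0 chase 'c': 0 ⇒ 7;  out=∅∪out(7)=∅
  fail(13) 'dce': from fail(12)=7 chase 'e': 7→0 ⇒ 16;  out=∅∪out(16)=∅
  fail(18) 'eac': from fail(17)=1 chase 'c': 1 ⇒ 11;  out={5}∪out(11)={3,5}
  fail(4) 'abda': from fail(3)=6 chase 'a': 6→0 ⇒ 1;  out=∅∪out(1)=∅
  fail(10) 'cbcc': from fail(9)=7 chase 'c': 7→0 ⇒ 7;  out={2}∪out(7)={2}
  fail(14) 'dcea': from fail(13)=16 chase 'a': 16 ⇒ 17;  out=∅∪out(17)=∅
  fail(5) 'abdac': from fail(4)=1 chase 'c': 1 ⇒ 11;  out={0}∪out(11)={0,3}
  fail(15) 'dceac': from fail(14)=17 chase 'c': 17 ⇒ 18;  out={4}∪out(18)={3,4,5}

Run:
i=0 'c': node 0→7
i=1 'b': node 7→8
i=2 'c': node 8→9
i=3 'c': node 9→10  ** P2@[0:3]
i=4 'c': node 10→7 (via fail)
i=5 'a': node 7→1 (via fail)
i=6 'c': node 1→11  ** P3@[5:6]
i=7 'b': node 11→8 (via fail)
i=8 'c': node 8→9
i=9 'c': node 9→10  ** P2@[6:9]
i=10 'e': node 10→16 (via fail)
i=11 'b': node 16→0 (via fail)
i=12 'e': node 0→16
i=13 'a': node 16→17
i=14 'c': node 17→18  ** P3@[13:14],P5@[12:14]
i=15 'c': node 18→7 (via fail)
i=16 'd': node 7→6 (via fail)  ** P1@[16:16]
i=17 'd': node 6→6 (via fail)  ** P1@[17:17]
i=18 'e': node 6→16 (via fail)
i=19 'b': node 16→0 (via fail)
i=20 'e': node 0→16
i=21 'a': node 16→17
i=22 'b': node 17→2 (via fail)
i=23 'd': node 2→3  ** P1@[23:23]
i=24 'a': node 3→4
i=25 'c': node 4→5  ** P0@[21:25],P3@[24:25]
i=26 'e': node 5→16 (via fail)
i=27 'b': node 16→0 (via fail)
i=28 'd': node 0→6  ** P1@[28:28]
i=29 'c': node 6→12
i=30 'c': node 12→7 (via fail)
i=31 'c': node 7→7 (via fail)
i=32 'b': node 7→8
i=33 'c': node 8→9
i=34 'c': node 9→10  ** P2@[31:34]
i=35 'e': node 10→16 (via fail)
i=36 'd': node 16→6 (via fail)  ** P1@[36:36]
i=37 'b': node 6→0 (via fail)
i=38 'e': node 0→16
i=39 'a': node 16→17
i=40 'c': node 17→18  ** P3@[39:40],P5@[38:40]
i=41 'c': node 18→7 (via fail)
i=42 'd': node 7→6 (via fail)  ** P1@[42:42]
i=43 'b': node 6→0 (via fail)
i=44 'a': node 0→1

All matches (sorted): [[3,2],[6,3],[9,2],[14,3],[14,5],[16,1],[17,1],[23,1],[25,0],[25,3],[28,1],[34,2],[36,1],[40,3],[40,5],[42,1]]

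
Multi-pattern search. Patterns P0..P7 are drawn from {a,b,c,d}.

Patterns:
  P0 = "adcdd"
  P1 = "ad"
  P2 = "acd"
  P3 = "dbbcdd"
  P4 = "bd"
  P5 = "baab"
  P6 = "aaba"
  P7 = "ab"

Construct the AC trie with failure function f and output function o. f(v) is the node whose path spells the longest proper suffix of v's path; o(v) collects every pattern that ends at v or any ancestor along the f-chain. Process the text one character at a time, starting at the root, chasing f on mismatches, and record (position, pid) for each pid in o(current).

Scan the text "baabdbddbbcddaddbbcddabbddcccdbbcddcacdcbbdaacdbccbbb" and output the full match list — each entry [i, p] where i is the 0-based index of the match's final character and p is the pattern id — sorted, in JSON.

Build:
Trie (insert patterns):
  n0 'ε': a→1 b→14 d→8
  n1 'a': a→19 b→22 c→6 d→2
  n2 'ad': c→3  [P1 ends]
  n3 'adc': d→4
  n4 'adcd': d→5
  n5 'adcdd': ·  [P0 ends]
  n6 'ac': d→7
  n7 'acd': ·  [P2 ends]
  n8 'd': b→9
  n9 'db': b→10
  n10 'dbb': c→11
  n11 'dbbc': d→12
  n12 'dbbcd': d→13
  n13 'dbbcdd': ·  [P3 ends]
  n14 'b': a→16 d→15
  n15 'bd': ·  [P4 ends]
  n16 'ba': a→17
  n17 'baa': b→18
  n18 'baab': ·  [P5 ends]
  n19 'aa': b→20
  n20 'aab': a→21
  n21 'aaba': ·  [P6 ends]
  n22 'ab': ·  [P7 ends]

BFS fail/out derivation:
  fail(1) 'a': from fail(0)=0 chase 'a': 0 ⇒ 0;  out=∅∪out(0)=∅
  fail(8) 'd': from fail(0)=0 chase 'd': 0 ⇒ 0;  out=∅∪out(0)=∅
  fail(14) 'b': from fail(0)=0 chase 'b': 0 ⇒ 0;  out=∅∪out(0)=∅
  fail(2) 'ad': from fail(1)=0 chase 'd': 0 ⇒ 8;  out={1}∪out(8)={1}
  fail(6) 'ac': from fail(1)=0 chase 'c': 0 ⇒ 0;  out=∅∪out(0)=∅
  fail(9) 'db': from fail(8)=0 chase 'b': 0 ⇒ 14;  out=∅∪out(14)=∅
  fail(15) 'bd': from fail(14)=0 chase 'd': 0 ⇒ 8;  out={4}∪out(8)={4}
  fail(16) 'ba': from fail(14)=0 chase 'a': 0 ⇒ 1;  out=∅∪out(1)=∅
  fail(19) 'aa': from fail(1)=0 chase 'a': 0 ⇒ 1;  out=∅∪out(1)=∅
  fail(22) 'ab': from fail(1)=0 chase 'b': 0 ⇒ 14;  out={7}∪out(14)={7}
  fail(3) 'adc': from fail(2)=8 chase 'c': 8→0 ⇒ 0;  out=∅∪out(0)=∅
  fail(7) 'acd': from fail(6)=0 chase 'd': 0 ⇒ 8;  out={2}∪out(8)={2}
  fail(10) 'dbb': from fail(9)=14 chase 'b': 14→0 ⇒ 14;  out=∅∪out(14)=∅
  fail(17) 'baa': from fail(16)=1 chase 'a': 1 ⇒ 19;  out=∅∪out(19)=∅
  fail(20) 'aab': from fail(19)=1 chase 'b': 1 ⇒ 22;  out=∅∪out(22)={7}
  fail(4) 'adcd': from fail(3)=0 chase 'd': 0 ⇒ 8;  out=∅∪out(8)=∅
  fail(11) 'dbbc': from fail(10)=14 chase 'c': 14→0 ⇒ 0;  out=∅∪out(0)=∅
  fail(18) 'baab': from fail(17)=19 chase 'b': 19 ⇒ 20;  out={5}∪out(20)={5,7}
  fail(21) 'aaba': from fail(20)=22 chase 'a': 22→14 ⇒ 16;  out={6}∪out(16)={6}
  fail(5) 'adcdd': from fail(4)=8 chase 'd': 8→0 ⇒ 8;  out={0}∪out(8)={0}
  fail(12) 'dbbcd': from fail(11)=0 chase 'd': 0 ⇒ 8;  out=∅∪out(8)=∅
  fail(13) 'dbbcdd': from fail(12)=8 chase 'd': 8→0 ⇒ 8;  out={3}∪out(8)={3}

Run:
pos 0 'b': at 14
pos 1 'a': at 16
pos 2 'a': at 17
pos 3 'b': at 18  ** P5@[0:3],P7@[2:3]
pos 4 'd': at 15 ·f  ** P4@[3:4]
pos 5 'b': at 9 ·f
pos 6 'd': at 15 ·f  ** P4@[5:6]
pos 7 'd': at 8 ·f
pos 8 'b': at 9
pos 9 'b': at 10
pos 10 'c': at 11
pos 11 'd': at 12
pos 12 'd': at 13  ** P3@[7:12]
pos 13 'a': at 1 ·f
pos 14 'd': at 2  ** P1@[13:14]
pos 15 'd': at 8 ·f
pos 16 'b': at 9
pos 17 'b': at 10
pos 18 'c': at 11
pos 19 'd': at 12
pos 20 'd': at 13  ** P3@[15:20]
pos 21 'a': at 1 ·f
pos 22 'b': at 22  ** P7@[21:22]
pos 23 'b': at 14 ·f
pos 24 'd': at 15  ** P4@[23:24]
pos 25 'd': at 8 ·f
pos 26 'c': at 0 ·f
pos 27 'c': at 0
pos 28 'c': at 0
pos 29 'd': at 8
pos 30 'b': at 9
pos 31 'b': at 10
pos 32 'c': at 11
pos 33 'd': at 12
pos 34 'd': at 13  ** P3@[29:34]
pos 35 'c': at 0 ·f
pos 36 'a': at 1
pos 37 'c': at 6
pos 38 'd': at 7  ** P2@[36:38]
pos 39 'c': at 0 ·f
pos 40 'b': at 14
pos 41 'b': at 14 ·f
pos 42 'd': at 15  ** P4@[41:42]
pos 43 'a': at 1 ·f
pos 44 'a': at 19
pos 45 'c': at 6 ·f
pos 46 'd': at 7  ** P2@[44:46]
pos 47 'b': at 9 ·f
pos 48 'c': at 0 ·f
pos 49 'c': at 0
pos 50 'b': at 14
pos 51 'b': at 14 ·f
pos 52 'b': at 14 ·f

Matches: [[3,5],[3,7],[4,4],[6,4],[12,3],[14,1],[20,3],[22,7],[24,4],[34,3],[38,2],[42,4],[46,2]]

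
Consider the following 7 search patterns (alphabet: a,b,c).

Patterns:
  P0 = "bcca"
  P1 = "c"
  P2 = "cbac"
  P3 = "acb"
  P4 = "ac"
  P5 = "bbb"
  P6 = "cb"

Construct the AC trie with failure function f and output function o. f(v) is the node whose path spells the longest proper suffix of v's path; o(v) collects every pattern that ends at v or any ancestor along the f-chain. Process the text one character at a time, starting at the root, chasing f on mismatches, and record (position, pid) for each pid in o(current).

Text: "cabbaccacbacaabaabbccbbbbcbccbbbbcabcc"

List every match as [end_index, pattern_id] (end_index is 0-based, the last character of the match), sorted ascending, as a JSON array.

Construct AC machine:
Trie nodes:
  n0 'ε': a→9 b→1 c→5
  n1 'b': b→12 c→2
  n2 'bc': c→3
  n3 'bcc': a→4
  n4 'bcca': ·  [P0 ends]
  n5 'c': b→6  [P1 ends]
  n6 'cb': a→7  [P6 ends]
  n7 'cba': c→8
  n8 'cbac': ·  [P2 ends]
  n9 'a': c→10
  n10 'ac': b→11  [P4 ends]
  n11 'acb': ·  [P3 ends]
  n12 'bb': b→13
  n13 'bbb': ·  [P5 ends]

Failure links (BFS by depth):
  fail(1) 'b': from fail(0)=0 chase 'b': 0 ⇒ 0;  out=∅∪out(0)=∅
  fail(5) 'c': from fail(0)=0 chase 'c': 0 ⇒ 0;  out={1}∪out(0)={1}
  fail(9) 'a': from fail(0)=0 chase 'a': 0 ⇒ 0;  out=∅∪out(0)=∅
  fail(2) 'bc': from fail(1)=0 chase 'c': 0 ⇒ 5;  out=∅∪out(5)={1}
  fail(6) 'cb': from fail(5)=0 chase 'b': 0 ⇒ 1;  out={6}∪out(1)={6}
  fail(10) 'ac': from fail(9)=0 chase 'c': 0 ⇒ 5;  out={4}∪out(5)={1,4}
  fail(12) 'bb': from fail(1)=0 chase 'b': 0 ⇒ 1;  out=∅∪out(1)=∅
  fail(3) 'bcc': from fail(2)=5 chase 'c': 5→0 ⇒ 5;  out=∅∪out(5)={1}
  fail(7) 'cba': from fail(6)=1 chase 'a': 1→0 ⇒ 9;  out=∅∪out(9)=∅
  fail(11) 'acb': from fail(10)=5 chase 'b': 5 ⇒ 6;  out={3}∪out(6)={3,6}
  fail(13) 'bbb': from fail(12)=1 chase 'b': 1 ⇒ 12;  out={5}∪out(12)={5}
  fail(4) 'bcca': from fail(3)=5 chase 'a': 5→0 ⇒ 9;  out={0}∪out(9)={0}
  fail(8) 'cbac': from fail(7)=9 chase 'c': 9 ⇒ 10;  out={2}∪out(10)={1,2,4}

Text stream:
[0] read 'c'  n0⇒n5  → match P1@[0:0]
[1] read 'a'  n5⇒n9 ·f
[2] read 'b'  n9⇒n1 ·f
[3] read 'b'  n1⇒n12
[4] read 'a'  n12⇒n9 ·f
[5] read 'c'  n9⇒n10  → match P1@[5:5],P4@[4:5]
[6] read 'c'  n10⇒n5 ·f  → match P1@[6:6]
[7] read 'a'  n5⇒n9 ·f
[8] read 'c'  n9⇒n10  → match P1@[8:8],P4@[7:8]
[9] read 'b'  n10⇒n11  → match P3@[7:9],P6@[8:9]
[10] read 'a'  n11⇒n7 ·f
[11] read 'c'  n7⇒n8  → match P1@[11:11],P2@[8:11],P4@[10:11]
[12] read 'a'  n8⇒n9 ·f
[13] read 'a'  n9⇒n9 ·f
[14] read 'b'  n9⇒n1 ·f
[15] read 'a'  n1⇒n9 ·f
[16] read 'a'  n9⇒n9 ·f
[17] read 'b'  n9⇒n1 ·f
[18] read 'b'  n1⇒n12
[19] read 'c'  n12⇒n2 ·f  → match P1@[19:19]
[20] read 'c'  n2⇒n3  → match P1@[20:20]
[21] read 'b'  n3⇒n6 ·f  → match P6@[20:21]
[22] read 'b'  n6⇒n12 ·f
[23] read 'b'  n12⇒n13  → match P5@[21:23]
[24] read 'b'  n13⇒n13 ·f  → match P5@[22:24]
[25] read 'c'  n13⇒n2 ·f  → match P1@[25:25]
[26] read 'b'  n2⇒n6 ·f  → match P6@[25:26]
[27] read 'c'  n6⇒n2 ·f  → match P1@[27:27]
[28] read 'c'  n2⇒n3  → match P1@[28:28]
[29] read 'b'  n3⇒n6 ·f  → match P6@[28:29]
[30] read 'b'  n6⇒n12 ·f
[31] read 'b'  n12⇒n13  → match P5@[29:31]
[32] read 'b'  n13⇒n13 ·f  → match P5@[30:32]
[33] read 'c'  n13⇒n2 ·f  → match P1@[33:33]
[34] read 'a'  n2⇒n9 ·f
[35] read 'b'  n9⇒n1 ·f
[36] read 'c'  n1⇒n2  → match P1@[36:36]
[37] read 'c'  n2⇒n3  → match P1@[37:37]

All matches (sorted): [[0,1],[5,1],[5,4],[6,1],[8,1],[8,4],[9,3],[9,6],[11,1],[11,2],[11,4],[19,1],[20,1],[21,6],[23,5],[24,5],[25,1],[26,6],[27,1],[28,1],[29,6],[31,5],[32,5],[33,1],[36,1],[37,1]]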